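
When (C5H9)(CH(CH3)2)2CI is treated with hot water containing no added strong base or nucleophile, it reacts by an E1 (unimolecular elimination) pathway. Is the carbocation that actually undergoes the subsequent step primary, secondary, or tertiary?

Step 1: Unassisted departure of I⁻ (taking the C–I bonding pair) generates a tertiary carbocation.
No single 1,2-shift to an adjacent carbon would give a more-substituted cation, so no rearrangement occurs.

tertiary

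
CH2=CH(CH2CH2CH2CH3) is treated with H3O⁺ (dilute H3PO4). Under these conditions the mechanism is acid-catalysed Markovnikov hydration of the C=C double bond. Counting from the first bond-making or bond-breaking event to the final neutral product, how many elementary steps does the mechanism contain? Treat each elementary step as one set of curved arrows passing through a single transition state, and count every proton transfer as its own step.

Step 1: Protonation of the alkene by H3O⁺: the π bond acts as the nucleophile and picks up H⁺, giving the more stable (Markovnikov) secondary carbocation. H2O is released.
(No 1,2-shift: no single shift to an adjacent carbon would give a more stable cation.)
Step 2: Nucleophilic capture of the cation by H2O produces the protonated alcohol (an oxonium ion).
Step 3: H2O removes a proton from the oxonium oxygen, regenerating H3O⁺ and giving the neutral alcohol.
Total: 3 elementary steps.

3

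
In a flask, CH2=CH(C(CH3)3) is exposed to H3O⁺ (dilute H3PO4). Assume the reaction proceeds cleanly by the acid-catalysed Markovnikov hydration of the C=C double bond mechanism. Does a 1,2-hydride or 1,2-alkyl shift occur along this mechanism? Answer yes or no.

yes

The first-formed carbocation is secondary.
The adjacent tert-butyl carbon has no hydrogen but bears methyl groups; migration of one methyl with its bonding pair (a 1,2-methyl shift) places the charge on a tertiary centre.
Tertiary is more stable than secondary, so the shift occurs.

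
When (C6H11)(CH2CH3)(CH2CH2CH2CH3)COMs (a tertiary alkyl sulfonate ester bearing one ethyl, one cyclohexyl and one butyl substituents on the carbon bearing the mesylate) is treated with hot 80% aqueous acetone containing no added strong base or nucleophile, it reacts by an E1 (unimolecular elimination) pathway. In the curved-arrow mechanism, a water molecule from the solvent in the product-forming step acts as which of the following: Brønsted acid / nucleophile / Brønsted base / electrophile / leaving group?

Step 2: Loss of a β-proton to a water molecule of the solvent: the C–H bonding pair collapses toward the cationic carbon to form the C=C π bond, yielding the alkene.
A water molecule from the solvent in the product-forming step accepts a proton in a proton-transfer step — a Brønsted base.

Brønsted base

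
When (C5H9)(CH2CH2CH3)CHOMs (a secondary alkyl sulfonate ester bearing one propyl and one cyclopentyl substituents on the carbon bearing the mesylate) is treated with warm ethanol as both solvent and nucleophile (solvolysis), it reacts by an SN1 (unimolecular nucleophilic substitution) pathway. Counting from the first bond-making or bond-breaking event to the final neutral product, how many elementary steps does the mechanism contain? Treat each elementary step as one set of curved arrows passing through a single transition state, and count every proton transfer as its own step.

Step 1: Unassisted departure of MsO⁻ (taking the C–O bonding pair) generates a secondary carbocation.
Step 2: A 1,2-hydride shift from the adjacent cyclopentyl carbon moves the positive charge from the secondary centre to an adjacent carbon, generating a more stable tertiary carbocation.
Step 3: CH3CH2OH donates an oxygen lone pair into the empty p orbital of the cation, giving a protonated ether (an oxonium ion).
Step 4: Deprotonation of the oxonium oxygen by solvent ethanol yields the neutral ether.
Total: 4 elementary steps.

4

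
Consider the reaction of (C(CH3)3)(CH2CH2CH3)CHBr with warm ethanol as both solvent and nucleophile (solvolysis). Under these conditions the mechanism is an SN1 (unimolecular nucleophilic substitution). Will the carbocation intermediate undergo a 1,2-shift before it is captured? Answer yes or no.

yes

The first-formed carbocation is secondary.
The adjacent tert-butyl carbon has no hydrogen but bears methyl groups; migration of one methyl with its bonding pair (a 1,2-methyl shift) places the charge on a tertiary centre.
Tertiary is more stable than secondary, so the shift occurs.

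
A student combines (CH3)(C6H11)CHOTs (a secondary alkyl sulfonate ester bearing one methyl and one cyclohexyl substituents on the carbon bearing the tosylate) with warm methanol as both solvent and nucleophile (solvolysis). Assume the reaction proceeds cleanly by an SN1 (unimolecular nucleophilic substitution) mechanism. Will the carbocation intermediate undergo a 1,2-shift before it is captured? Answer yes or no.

The first-formed carbocation is secondary.
The adjacent cyclohexyl carbon already bears 2 other carbon substituents and has a hydrogen to migrate; after a 1,2-hydride shift from that carbon the positive charge sits on a tertiary centre.
Tertiary is more stable than secondary, so the shift occurs.

yes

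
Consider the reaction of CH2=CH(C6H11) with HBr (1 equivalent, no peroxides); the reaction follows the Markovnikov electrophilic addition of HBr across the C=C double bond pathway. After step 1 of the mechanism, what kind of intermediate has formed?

Step 1: The π electrons of the C=C bond attack a proton of HBr; Markovnikov addition places the new C–H on the less-substituted alkene carbon, so the positive charge ends up on the more-substituted carbon — a secondary carbocation. The H–Br bond breaks heterolytically, releasing Br⁻.
After step 1 the species present is a secondary carbocation.

secondary carbocation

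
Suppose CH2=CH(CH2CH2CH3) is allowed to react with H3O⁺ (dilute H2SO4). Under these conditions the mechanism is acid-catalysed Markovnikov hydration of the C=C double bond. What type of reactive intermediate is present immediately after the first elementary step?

secondary carbocation

Step 1: Electrophilic addition begins with the π(C=C) electrons forming a bond to the proton of H3O⁺. Following Markovnikov's rule, the resulting cation is secondary. H2O is released.
After step 1 the species present is a secondary carbocation.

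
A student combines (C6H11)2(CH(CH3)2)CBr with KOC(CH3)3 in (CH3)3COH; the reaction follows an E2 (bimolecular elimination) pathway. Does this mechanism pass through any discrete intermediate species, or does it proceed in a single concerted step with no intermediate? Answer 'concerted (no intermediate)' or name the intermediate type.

Concerted anti-periplanar elimination: (CH3)3CO⁻ abstracts a β-H while Br⁻ leaves, and the C–H electrons become the new C=C π bond — all in a single transition state.
All bond changes occur in one transition state; no discrete intermediate is formed.

concerted (no intermediate)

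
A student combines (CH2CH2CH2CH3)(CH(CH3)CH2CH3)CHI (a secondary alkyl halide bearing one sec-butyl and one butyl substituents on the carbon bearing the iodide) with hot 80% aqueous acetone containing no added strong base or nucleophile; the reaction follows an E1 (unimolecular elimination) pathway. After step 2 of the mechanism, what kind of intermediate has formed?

Step 1: Rate-determining heterolysis of the C–I bond gives I⁻ and a secondary carbocation.
Step 2: A 1,2-hydride shift from the adjacent sec-butyl carbon moves the positive charge from the secondary centre to an adjacent carbon, generating a more stable tertiary carbocation.
After step 2 the species present is a tertiary carbocation.

tertiary carbocation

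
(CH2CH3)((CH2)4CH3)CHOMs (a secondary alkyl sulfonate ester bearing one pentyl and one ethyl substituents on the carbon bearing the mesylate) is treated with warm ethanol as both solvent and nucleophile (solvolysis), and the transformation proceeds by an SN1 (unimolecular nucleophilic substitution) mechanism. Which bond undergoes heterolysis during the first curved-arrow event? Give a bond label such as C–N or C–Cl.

Step 1: Unassisted departure of MsO⁻ (taking the C–O bonding pair) generates a secondary carbocation.
The bond broken in this step is the C–O bond.

C–O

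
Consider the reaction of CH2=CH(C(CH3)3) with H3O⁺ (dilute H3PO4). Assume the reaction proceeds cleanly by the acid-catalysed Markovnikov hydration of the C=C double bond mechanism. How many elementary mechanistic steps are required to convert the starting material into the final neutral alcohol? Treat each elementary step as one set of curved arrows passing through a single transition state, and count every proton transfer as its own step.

4

Step 1: The π electrons of the C=C bond attack a proton of H3O⁺; Markovnikov addition places the new C–H on the less-substituted alkene carbon, so the positive charge ends up on the more-substituted carbon — a secondary carbocation. H2O is released.
Step 2: Carbocation rearrangement: a 1,2-methyl shift from the adjacent tert-butyl carbon converts the initially-formed secondary cation into the more stable tertiary cation.
Step 3: Water acts as the nucleophile: an oxygen lone pair bonds to the cationic carbon, giving an oxonium-ion intermediate.
Step 4: Proton transfer from the O–H of the oxonium ion to H2O completes the catalytic cycle and yields the alcohol.
Total: 4 elementary steps.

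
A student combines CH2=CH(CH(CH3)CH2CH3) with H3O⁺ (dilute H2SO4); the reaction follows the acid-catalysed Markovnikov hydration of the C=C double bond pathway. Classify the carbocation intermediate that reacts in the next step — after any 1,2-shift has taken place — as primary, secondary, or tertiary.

Step 1: Electrophilic addition begins with the π(C=C) electrons forming a bond to the proton of H3O⁺. Following Markovnikov's rule, the resulting cation is secondary. H2O is released.
Step 2: A 1,2-hydride shift from the adjacent sec-butyl carbon moves the positive charge from the secondary centre to an adjacent carbon, generating a more stable tertiary carbocation.
The cation rearranges from secondary to tertiary via a 1,2-hydride shift from the adjacent sec-butyl carbon; the tertiary cation is what reacts next.

tertiary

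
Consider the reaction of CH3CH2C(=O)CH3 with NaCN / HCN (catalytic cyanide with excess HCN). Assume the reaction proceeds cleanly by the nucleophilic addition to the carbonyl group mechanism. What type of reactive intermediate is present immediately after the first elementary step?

Step 1: Nucleophilic addition: CN⁻ adds to the carbonyl carbon, pushing the π(C=O) electron pair onto oxygen and giving a tetrahedral alkoxide.
After step 1 the species present is a tetrahedral alkoxide intermediate.

tetrahedral alkoxide intermediate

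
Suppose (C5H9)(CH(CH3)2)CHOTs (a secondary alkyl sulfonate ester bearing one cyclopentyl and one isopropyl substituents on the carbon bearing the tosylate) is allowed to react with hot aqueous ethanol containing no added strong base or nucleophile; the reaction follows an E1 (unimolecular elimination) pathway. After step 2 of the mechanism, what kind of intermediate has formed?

tertiary carbocation

Step 1: Rate-determining heterolysis of the C–O bond gives TsO⁻ and a secondary carbocation.
Step 2: A hydride (H with its bonding pair) migrates from the adjacent cyclopentyl carbon to the cationic centre — a 1,2-hydride shift — upgrading the secondary cation to a tertiary one.
After step 2 the species present is a tertiary carbocation.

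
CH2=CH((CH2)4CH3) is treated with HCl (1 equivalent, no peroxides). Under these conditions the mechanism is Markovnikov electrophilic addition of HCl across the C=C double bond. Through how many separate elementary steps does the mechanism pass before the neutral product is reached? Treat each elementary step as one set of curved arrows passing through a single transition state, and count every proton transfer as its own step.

Step 1: Electrophilic addition begins with the π(C=C) electrons forming a bond to the proton of HCl. Following Markovnikov's rule, the resulting cation is secondary. The H–Cl bond breaks heterolytically, releasing Cl⁻.
(No 1,2-shift: no single shift to an adjacent carbon would give a more stable cation.)
Step 2: The Cl⁻ anion donates a lone pair to the carbocation, forming the new C–Cl σ-bond and giving the neutral alkyl halide.
Total: 2 elementary steps.

2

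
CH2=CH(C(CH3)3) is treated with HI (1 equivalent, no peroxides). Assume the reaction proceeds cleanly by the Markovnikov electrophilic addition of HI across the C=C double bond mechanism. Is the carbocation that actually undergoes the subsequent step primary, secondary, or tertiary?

tertiary

Step 1: The π electrons of the C=C bond attack a proton of HI; Markovnikov addition places the new C–H on the less-substituted alkene carbon, so the positive charge ends up on the more-substituted carbon — a secondary carbocation. The H–I bond breaks heterolytically, releasing I⁻.
Step 2: A 1,2-methyl shift from the adjacent tert-butyl carbon moves the positive charge from the secondary centre to an adjacent carbon, generating a more stable tertiary carbocation.
The cation rearranges from secondary to tertiary via a 1,2-methyl shift from the adjacent tert-butyl carbon; the tertiary cation is what reacts next.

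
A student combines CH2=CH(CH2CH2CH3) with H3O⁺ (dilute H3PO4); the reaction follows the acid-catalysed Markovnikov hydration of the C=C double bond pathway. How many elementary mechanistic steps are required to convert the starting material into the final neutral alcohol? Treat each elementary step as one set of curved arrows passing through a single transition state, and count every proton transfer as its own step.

3

Step 1: Electrophilic addition begins with the π(C=C) electrons forming a bond to the proton of H3O⁺. Following Markovnikov's rule, the resulting cation is secondary. H2O is released.
(No 1,2-shift: no single shift to an adjacent carbon would give a more stable cation.)
Step 2: Nucleophilic capture of the cation by H2O produces the protonated alcohol (an oxonium ion).
Step 3: Proton transfer from the O–H of the oxonium ion to H2O completes the catalytic cycle and yields the alcohol.
Total: 3 elementary steps.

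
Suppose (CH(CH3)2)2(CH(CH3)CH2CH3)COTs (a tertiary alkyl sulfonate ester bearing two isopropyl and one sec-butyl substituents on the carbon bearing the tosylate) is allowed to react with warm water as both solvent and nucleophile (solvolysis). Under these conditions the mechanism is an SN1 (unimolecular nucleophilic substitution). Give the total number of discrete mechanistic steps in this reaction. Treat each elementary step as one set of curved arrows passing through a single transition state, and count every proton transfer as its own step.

3

Step 1: The C–O bond breaks with both electrons going to the tosylate; TsO⁻ leaves and a tertiary carbocation remains.
(No 1,2-shift: no single shift to an adjacent carbon would give a more stable cation.)
Step 2: H2O donates an oxygen lone pair into the empty p orbital of the cation, giving a protonated alcohol (an oxonium ion).
Step 3: Proton transfer from the O–H of the oxonium ion to a solvent molecule delivers the neutral alcohol.
Total: 3 elementary steps.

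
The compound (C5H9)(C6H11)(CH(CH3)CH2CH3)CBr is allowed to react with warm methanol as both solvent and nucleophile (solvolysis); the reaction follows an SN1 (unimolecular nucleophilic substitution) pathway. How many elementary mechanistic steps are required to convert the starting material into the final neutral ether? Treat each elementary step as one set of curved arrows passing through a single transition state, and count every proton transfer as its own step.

Step 1: Unassisted departure of Br⁻ (taking the C–Br bonding pair) generates a tertiary carbocation.
(No 1,2-shift: no single shift to an adjacent carbon would give a more stable cation.)
Step 2: Nucleophilic capture: the oxygen of CH3OH bonds to the cationic carbon, producing an oxonium-ion intermediate.
Step 3: A second solvent molecule removes the proton on oxygen, giving the neutral ether product.
Total: 3 elementary steps.

3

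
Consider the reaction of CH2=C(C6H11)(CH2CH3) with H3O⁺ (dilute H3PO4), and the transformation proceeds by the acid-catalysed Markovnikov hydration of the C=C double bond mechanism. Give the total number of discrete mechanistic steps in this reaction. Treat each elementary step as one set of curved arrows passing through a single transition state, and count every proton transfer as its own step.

3

Step 1: The π electrons of the C=C bond attack a proton of H3O⁺; Markovnikov addition places the new C–H on the less-substituted alkene carbon, so the positive charge ends up on the more-substituted carbon — a tertiary carbocation. H2O is released.
(No 1,2-shift: no single shift to an adjacent carbon would give a more stable cation.)
Step 2: Nucleophilic capture of the cation by H2O produces the protonated alcohol (an oxonium ion).
Step 3: Deprotonation of the oxonium ion by a water molecule delivers the neutral alcohol and regenerates the acid catalyst.
Total: 3 elementary steps.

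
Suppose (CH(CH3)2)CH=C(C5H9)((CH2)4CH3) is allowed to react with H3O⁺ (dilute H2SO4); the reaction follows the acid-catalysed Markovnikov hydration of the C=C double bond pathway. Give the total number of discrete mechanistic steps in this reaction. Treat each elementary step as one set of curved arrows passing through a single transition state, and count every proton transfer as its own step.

3

Step 1: The π electrons of the C=C bond attack a proton of H3O⁺; Markovnikov addition places the new C–H on the less-substituted alkene carbon, so the positive charge ends up on the more-substituted carbon — a tertiary carbocation. H2O is released.
(No 1,2-shift: no single shift to an adjacent carbon would give a more stable cation.)
Step 2: Nucleophilic capture of the cation by H2O produces the protonated alcohol (an oxonium ion).
Step 3: Deprotonation of the oxonium ion by a water molecule delivers the neutral alcohol and regenerates the acid catalyst.
Total: 3 elementary steps.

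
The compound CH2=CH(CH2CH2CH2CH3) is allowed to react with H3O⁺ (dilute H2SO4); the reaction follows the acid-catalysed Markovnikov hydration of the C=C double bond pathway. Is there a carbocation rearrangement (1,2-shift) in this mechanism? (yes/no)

no

The first-formed carbocation is secondary.
No single 1,2-shift to an adjacent carbon would produce a more-substituted cation than the one already present, so no rearrangement occurs.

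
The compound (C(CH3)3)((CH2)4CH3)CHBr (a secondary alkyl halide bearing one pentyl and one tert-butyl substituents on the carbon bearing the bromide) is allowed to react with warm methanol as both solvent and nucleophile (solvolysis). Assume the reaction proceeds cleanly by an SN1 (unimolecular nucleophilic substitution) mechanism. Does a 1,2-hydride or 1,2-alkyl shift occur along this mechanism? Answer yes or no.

The first-formed carbocation is secondary.
The adjacent tert-butyl carbon has no hydrogen but bears methyl groups; migration of one methyl with its bonding pair (a 1,2-methyl shift) places the charge on a tertiary centre.
Tertiary is more stable than secondary, so the shift occurs.

yes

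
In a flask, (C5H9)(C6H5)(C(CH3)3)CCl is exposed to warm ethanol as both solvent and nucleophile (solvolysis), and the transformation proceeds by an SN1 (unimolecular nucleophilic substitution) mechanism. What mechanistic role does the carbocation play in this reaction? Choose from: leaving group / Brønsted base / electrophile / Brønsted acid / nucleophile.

Step 2: CH3CH2OH donates an oxygen lone pair into the empty p orbital of the cation, giving a protonated ether (an oxonium ion).
The carbocation accepts an electron pair into an empty or π* orbital — it is the electrophile.

electrophile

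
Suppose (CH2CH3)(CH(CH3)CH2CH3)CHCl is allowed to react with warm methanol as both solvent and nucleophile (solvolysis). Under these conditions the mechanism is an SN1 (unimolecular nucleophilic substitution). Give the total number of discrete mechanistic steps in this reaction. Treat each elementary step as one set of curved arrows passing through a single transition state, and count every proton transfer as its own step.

Step 1: Ionisation: the C–Cl σ-bond cleaves heterolytically; both bonding electrons depart with Cl⁻, leaving a secondary carbocation at the α-carbon.
Step 2: Carbocation rearrangement: a 1,2-hydride shift from the adjacent sec-butyl carbon converts the initially-formed secondary cation into the more stable tertiary cation.
Step 3: Nucleophilic capture: the oxygen of CH3OH bonds to the cationic carbon, producing an oxonium-ion intermediate.
Step 4: Proton transfer from the O–H of the oxonium ion to a solvent molecule delivers the neutral ether.
Total: 4 elementary steps.

4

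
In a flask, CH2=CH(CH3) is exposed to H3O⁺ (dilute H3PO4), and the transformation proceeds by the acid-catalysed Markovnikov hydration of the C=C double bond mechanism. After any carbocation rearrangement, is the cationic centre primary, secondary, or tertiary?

Step 1: Electrophilic addition begins with the π(C=C) electrons forming a bond to the proton of H3O⁺. Following Markovnikov's rule, the resulting cation is secondary. H2O is released.
No single 1,2-shift to an adjacent carbon would give a more-substituted cation, so no rearrangement occurs.

secondary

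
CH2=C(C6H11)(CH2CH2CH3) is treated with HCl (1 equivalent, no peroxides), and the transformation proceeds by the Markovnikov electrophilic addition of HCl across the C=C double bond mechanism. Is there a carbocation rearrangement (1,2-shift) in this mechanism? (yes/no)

The first-formed carbocation is tertiary.
No single 1,2-shift to an adjacent carbon would produce a more-substituted cation than the one already present, so no rearrangement occurs.

no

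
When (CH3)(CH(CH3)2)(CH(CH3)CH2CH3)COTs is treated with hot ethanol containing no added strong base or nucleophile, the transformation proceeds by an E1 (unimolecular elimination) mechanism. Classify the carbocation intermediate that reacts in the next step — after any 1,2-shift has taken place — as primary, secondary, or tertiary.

Step 1: Unassisted departure of TsO⁻ (taking the C–O bonding pair) generates a tertiary carbocation.
No single 1,2-shift to an adjacent carbon would give a more-substituted cation, so no rearrangement occurs.

tertiary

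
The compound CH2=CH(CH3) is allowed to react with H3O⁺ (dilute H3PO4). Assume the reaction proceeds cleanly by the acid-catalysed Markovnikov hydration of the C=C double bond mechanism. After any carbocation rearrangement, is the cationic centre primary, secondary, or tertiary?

secondary

Step 1: The π electrons of the C=C bond attack a proton of H3O⁺; Markovnikov addition places the new C–H on the less-substituted alkene carbon, so the positive charge ends up on the more-substituted carbon — a secondary carbocation. H2O is released.
No single 1,2-shift to an adjacent carbon would give a more-substituted cation, so no rearrangement occurs.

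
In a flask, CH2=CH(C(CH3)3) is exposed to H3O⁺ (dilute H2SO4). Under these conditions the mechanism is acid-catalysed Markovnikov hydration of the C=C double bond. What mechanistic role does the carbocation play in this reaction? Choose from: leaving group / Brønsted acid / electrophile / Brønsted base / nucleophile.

electrophile

Step 3: Water acts as the nucleophile: an oxygen lone pair bonds to the cationic carbon, giving an oxonium-ion intermediate.
The carbocation accepts an electron pair into an empty or π* orbital — it is the electrophile.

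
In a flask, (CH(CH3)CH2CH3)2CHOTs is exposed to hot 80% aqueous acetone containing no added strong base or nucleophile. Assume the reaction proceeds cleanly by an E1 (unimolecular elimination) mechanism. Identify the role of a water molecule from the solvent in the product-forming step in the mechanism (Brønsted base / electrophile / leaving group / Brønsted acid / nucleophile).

Step 3: A weak base (a water molecule from the solvent) removes a proton from a carbon adjacent to the cationic centre; the electrons of that C–H bond become the new π(C=C) bond, giving the alkene.
A water molecule from the solvent in the product-forming step accepts a proton in a proton-transfer step — a Brønsted base.

Brønsted base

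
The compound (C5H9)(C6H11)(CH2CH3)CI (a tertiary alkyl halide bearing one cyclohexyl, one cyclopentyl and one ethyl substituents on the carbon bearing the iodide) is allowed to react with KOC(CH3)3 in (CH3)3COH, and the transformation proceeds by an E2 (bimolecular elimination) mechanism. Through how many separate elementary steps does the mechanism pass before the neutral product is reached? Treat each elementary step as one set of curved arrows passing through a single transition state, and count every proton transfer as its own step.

1

Step 1: The strong base (CH3)3CO⁻ removes a β-hydrogen; in the same concerted event the electrons of the breaking C–H bond form the new π(C=C) bond and the C–I σ-bond breaks, expelling I⁻. Anti-periplanar geometry; one transition state.
Total: 1 elementary step.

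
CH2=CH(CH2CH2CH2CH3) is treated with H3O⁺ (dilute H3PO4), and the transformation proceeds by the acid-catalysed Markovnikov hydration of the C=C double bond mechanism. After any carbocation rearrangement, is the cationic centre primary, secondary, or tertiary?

Step 1: Electrophilic addition begins with the π(C=C) electrons forming a bond to the proton of H3O⁺. Following Markovnikov's rule, the resulting cation is secondary. H2O is released.
No single 1,2-shift to an adjacent carbon would give a more-substituted cation, so no rearrangement occurs.

secondary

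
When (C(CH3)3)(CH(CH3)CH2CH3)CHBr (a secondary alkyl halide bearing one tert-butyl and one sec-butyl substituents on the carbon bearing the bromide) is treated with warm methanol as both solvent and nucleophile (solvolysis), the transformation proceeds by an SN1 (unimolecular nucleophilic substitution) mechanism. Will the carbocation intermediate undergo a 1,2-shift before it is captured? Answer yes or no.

The first-formed carbocation is secondary.
The adjacent sec-butyl carbon already bears 2 other carbon substituents and has a hydrogen to migrate; after a 1,2-hydride shift from that carbon the positive charge sits on a tertiary centre.
Tertiary is more stable than secondary, so the shift occurs.

yes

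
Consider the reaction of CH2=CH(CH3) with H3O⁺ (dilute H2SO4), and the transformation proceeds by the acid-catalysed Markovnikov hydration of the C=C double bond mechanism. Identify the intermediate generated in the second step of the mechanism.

Step 1: The π electrons of the C=C bond attack a proton of H3O⁺; Markovnikov addition places the new C–H on the less-substituted alkene carbon, so the positive charge ends up on the more-substituted carbon — a secondary carbocation. H2O is released.
Step 2: Nucleophilic capture of the cation by H2O produces the protonated alcohol (an oxonium ion).
After step 2 the species present is an oxonium ion.

oxonium ion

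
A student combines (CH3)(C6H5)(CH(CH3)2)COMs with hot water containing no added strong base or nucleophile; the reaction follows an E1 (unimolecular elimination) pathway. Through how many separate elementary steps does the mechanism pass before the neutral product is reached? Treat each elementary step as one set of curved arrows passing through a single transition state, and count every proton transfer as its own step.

2

Step 1: Rate-determining heterolysis of the C–O bond gives MsO⁻ and a tertiary carbocation.
(No 1,2-shift: no single shift to an adjacent carbon would give a more stable cation.)
Step 2: A weak base (a water molecule from the solvent) removes a proton from a carbon adjacent to the cationic centre; the electrons of that C–H bond become the new π(C=C) bond, giving the alkene.
Total: 2 elementary steps.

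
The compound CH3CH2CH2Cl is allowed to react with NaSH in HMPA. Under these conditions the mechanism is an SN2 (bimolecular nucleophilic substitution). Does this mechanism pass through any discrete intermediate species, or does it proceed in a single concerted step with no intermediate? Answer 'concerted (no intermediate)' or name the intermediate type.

concerted (no intermediate)

HS⁻ attacks the back face of the α-carbon while Cl⁻ departs with the C–Cl bonding pair — a single concerted displacement through a pentacoordinate transition state.
All bond changes occur in one transition state; no discrete intermediate is formed.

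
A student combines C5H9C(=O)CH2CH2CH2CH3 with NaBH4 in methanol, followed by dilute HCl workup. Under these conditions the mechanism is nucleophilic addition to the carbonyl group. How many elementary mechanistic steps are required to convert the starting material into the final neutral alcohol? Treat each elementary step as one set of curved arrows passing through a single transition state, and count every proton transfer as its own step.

Step 1: Nucleophilic addition: H⁻ (delivered from BH4⁻) adds to the carbonyl carbon, pushing the π(C=O) electron pair onto oxygen and giving a tetrahedral alkoxide.
Step 2: Protonation of the alkoxide by dilute HCl workup furnishes an alcohol.
Total: 2 elementary steps.

2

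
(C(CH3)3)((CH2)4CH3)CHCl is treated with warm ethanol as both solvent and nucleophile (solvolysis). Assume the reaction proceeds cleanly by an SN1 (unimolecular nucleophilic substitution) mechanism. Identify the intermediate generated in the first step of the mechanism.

secondary carbocation

Step 1: Rate-determining heterolysis of the C–Cl bond gives Cl⁻ and a secondary carbocation.
After step 1 the species present is a secondary carbocation.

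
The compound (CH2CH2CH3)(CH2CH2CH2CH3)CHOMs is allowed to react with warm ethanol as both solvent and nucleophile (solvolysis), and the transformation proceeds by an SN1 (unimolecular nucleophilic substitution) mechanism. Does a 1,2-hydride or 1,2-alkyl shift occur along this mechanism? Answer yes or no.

The first-formed carbocation is secondary.
No single 1,2-shift to an adjacent carbon would produce a more-substituted cation than the one already present, so no rearrangement occurs.

no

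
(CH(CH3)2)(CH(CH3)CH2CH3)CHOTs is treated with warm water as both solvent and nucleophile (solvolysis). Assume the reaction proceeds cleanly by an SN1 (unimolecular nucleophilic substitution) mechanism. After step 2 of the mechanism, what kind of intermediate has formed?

tertiary carbocation

Step 1: Rate-determining heterolysis of the C–O bond gives TsO⁻ and a secondary carbocation.
Step 2: Carbocation rearrangement: a 1,2-hydride shift from the adjacent isopropyl carbon converts the initially-formed secondary cation into the more stable tertiary cation.
After step 2 the species present is a tertiary carbocation.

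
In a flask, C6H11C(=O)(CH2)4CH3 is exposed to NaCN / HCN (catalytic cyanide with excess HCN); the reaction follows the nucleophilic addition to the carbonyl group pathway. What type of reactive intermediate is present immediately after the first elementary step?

Step 1: Nucleophilic addition: CN⁻ adds to the carbonyl carbon, pushing the π(C=O) electron pair onto oxygen and giving a tetrahedral alkoxide.
After step 1 the species present is a tetrahedral alkoxide intermediate.

tetrahedral alkoxide intermediate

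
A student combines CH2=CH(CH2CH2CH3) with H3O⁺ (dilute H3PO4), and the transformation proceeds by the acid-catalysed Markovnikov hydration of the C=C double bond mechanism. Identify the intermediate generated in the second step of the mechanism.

oxonium ion

Step 1: The π electrons of the C=C bond attack a proton of H3O⁺; Markovnikov addition places the new C–H on the less-substituted alkene carbon, so the positive charge ends up on the more-substituted carbon — a secondary carbocation. H2O is released.
Step 2: Nucleophilic capture of the cation by H2O produces the protonated alcohol (an oxonium ion).
After step 2 the species present is an oxonium ion.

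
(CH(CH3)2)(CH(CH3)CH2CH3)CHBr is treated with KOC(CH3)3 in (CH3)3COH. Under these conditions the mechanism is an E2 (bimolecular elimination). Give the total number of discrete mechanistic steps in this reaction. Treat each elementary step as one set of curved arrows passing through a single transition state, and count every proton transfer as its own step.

Step 1: Concerted anti-periplanar elimination: (CH3)3CO⁻ abstracts a β-H while Br⁻ leaves, and the C–H electrons become the new C=C π bond — all in a single transition state.
Total: 1 elementary step.

1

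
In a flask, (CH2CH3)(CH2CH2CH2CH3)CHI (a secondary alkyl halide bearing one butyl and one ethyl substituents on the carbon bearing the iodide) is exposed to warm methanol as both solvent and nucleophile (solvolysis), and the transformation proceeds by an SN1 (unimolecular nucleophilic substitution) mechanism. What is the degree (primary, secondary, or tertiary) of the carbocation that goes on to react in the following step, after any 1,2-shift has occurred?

secondary

Step 1: The C–I bond breaks with both electrons going to the iodide; I⁻ leaves and a secondary carbocation remains.
No single 1,2-shift to an adjacent carbon would give a more-substituted cation, so no rearrangement occurs.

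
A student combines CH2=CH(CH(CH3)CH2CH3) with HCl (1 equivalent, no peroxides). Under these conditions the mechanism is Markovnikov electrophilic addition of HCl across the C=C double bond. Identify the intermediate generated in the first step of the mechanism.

secondary carbocation

Step 1: The π electrons of the C=C bond attack a proton of HCl; Markovnikov addition places the new C–H on the less-substituted alkene carbon, so the positive charge ends up on the more-substituted carbon — a secondary carbocation. The H–Cl bond breaks heterolytically, releasing Cl⁻.
After step 1 the species present is a secondary carbocation.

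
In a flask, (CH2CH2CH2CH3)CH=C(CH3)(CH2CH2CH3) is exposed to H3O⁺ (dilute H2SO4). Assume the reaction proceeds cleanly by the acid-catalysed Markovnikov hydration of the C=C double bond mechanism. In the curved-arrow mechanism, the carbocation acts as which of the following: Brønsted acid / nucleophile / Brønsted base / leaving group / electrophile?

electrophile

Step 2: A lone pair on the oxygen of H2O attacks the carbocation, forming a C–O bond and an oxonium ion (a protonated alcohol).
The carbocation accepts an electron pair into an empty or π* orbital — it is the electrophile.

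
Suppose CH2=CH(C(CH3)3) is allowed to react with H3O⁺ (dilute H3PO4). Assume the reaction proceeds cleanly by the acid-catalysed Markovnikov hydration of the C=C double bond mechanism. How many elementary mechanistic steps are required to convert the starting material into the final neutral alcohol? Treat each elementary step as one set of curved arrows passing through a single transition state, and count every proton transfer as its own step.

4

Step 1: Protonation of the alkene by H3O⁺: the π bond acts as the nucleophile and picks up H⁺, giving the more stable (Markovnikov) secondary carbocation. H2O is released.
Step 2: Carbocation rearrangement: a 1,2-methyl shift from the adjacent tert-butyl carbon converts the initially-formed secondary cation into the more stable tertiary cation.
Step 3: Water acts as the nucleophile: an oxygen lone pair bonds to the cationic carbon, giving an oxonium-ion intermediate.
Step 4: Proton transfer from the O–H of the oxonium ion to H2O completes the catalytic cycle and yields the alcohol.
Total: 4 elementary steps.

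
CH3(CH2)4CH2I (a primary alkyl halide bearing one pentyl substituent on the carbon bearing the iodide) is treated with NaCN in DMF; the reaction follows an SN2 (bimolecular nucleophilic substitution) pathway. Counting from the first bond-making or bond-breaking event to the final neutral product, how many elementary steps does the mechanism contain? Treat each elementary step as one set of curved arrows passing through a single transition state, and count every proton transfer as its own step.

Step 1: The cyanide nucleophile donates a lone pair from C to the α-carbon in a backside attack; simultaneously the C–I σ-bond breaks and both of its electrons leave with I⁻. One concerted step with inversion of configuration.
Total: 1 elementary step.

1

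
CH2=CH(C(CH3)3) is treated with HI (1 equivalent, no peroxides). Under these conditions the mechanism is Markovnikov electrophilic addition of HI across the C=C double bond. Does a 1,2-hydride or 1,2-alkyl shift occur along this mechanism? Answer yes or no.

yes

The first-formed carbocation is secondary.
The adjacent tert-butyl carbon has no hydrogen but bears methyl groups; migration of one methyl with its bonding pair (a 1,2-methyl shift) places the charge on a tertiary centre.
Tertiary is more stable than secondary, so the shift occurs.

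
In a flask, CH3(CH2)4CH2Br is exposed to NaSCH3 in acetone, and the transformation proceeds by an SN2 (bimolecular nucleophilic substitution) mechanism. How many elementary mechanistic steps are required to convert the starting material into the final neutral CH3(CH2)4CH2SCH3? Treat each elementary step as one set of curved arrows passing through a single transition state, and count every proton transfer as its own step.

1

Step 1: CH3S⁻ attacks the back face of the α-carbon while Br⁻ departs with the C–Br bonding pair — a single concerted displacement through a pentacoordinate transition state.
Total: 1 elementary step.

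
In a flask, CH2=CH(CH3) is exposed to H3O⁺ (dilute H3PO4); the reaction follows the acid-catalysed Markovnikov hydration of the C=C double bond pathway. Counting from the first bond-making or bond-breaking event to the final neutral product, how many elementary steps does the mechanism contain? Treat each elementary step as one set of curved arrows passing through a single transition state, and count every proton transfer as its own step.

3

Step 1: Electrophilic addition begins with the π(C=C) electrons forming a bond to the proton of H3O⁺. Following Markovnikov's rule, the resulting cation is secondary. H2O is released.
(No 1,2-shift: no single shift to an adjacent carbon would give a more stable cation.)
Step 2: A lone pair on the oxygen of H2O attacks the carbocation, forming a C–O bond and an oxonium ion (a protonated alcohol).
Step 3: Proton transfer from the O–H of the oxonium ion to H2O completes the catalytic cycle and yields the alcohol.
Total: 3 elementary steps.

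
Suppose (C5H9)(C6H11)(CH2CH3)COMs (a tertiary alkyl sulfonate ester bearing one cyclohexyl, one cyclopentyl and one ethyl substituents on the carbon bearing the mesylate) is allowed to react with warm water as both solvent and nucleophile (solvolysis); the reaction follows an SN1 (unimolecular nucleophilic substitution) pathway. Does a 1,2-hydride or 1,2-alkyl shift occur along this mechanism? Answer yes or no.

The first-formed carbocation is tertiary.
No single 1,2-shift to an adjacent carbon would produce a more-substituted cation than the one already present, so no rearrangement occurs.

no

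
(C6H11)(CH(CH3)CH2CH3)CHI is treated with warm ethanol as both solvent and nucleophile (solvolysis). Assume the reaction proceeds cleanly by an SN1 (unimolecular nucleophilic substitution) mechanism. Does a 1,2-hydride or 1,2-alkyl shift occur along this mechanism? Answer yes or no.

The first-formed carbocation is secondary.
The adjacent sec-butyl carbon already bears 2 other carbon substituents and has a hydrogen to migrate; after a 1,2-hydride shift from that carbon the positive charge sits on a tertiary centre.
Tertiary is more stable than secondary, so the shift occurs.

yes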